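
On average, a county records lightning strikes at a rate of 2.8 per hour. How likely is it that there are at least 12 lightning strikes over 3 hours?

Over the interval, μ = 2.8 × 3 = 8.4 (3 hours).
P(N ≥ 12) = 1 − P(N ≤ 11) = 1 − Σ_{j=0}^{11} e^(−μ) μ^j/j! ≈ 0.1429.

0.1429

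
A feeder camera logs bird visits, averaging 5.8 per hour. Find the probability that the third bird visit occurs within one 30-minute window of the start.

0.5540

Over the interval, μ = 5.8 × 0.5 = 2.9 (a 30-minute window = 0.5 hours).
The third arrival falls in the interval iff at least 3 events occur there: P(S_3 ≤ t) = P(N ≥ 3) = 1 − P(N ≤ 2) ≈ 0.5540.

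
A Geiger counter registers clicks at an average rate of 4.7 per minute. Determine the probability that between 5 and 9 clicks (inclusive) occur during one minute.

With mean μ = 4.7 per minute,
P(5 ≤ N ≤ 9) = Σ_{j=5}^{9} e^(−4.7) · 4.7^j/j! ≈ 0.4832.

0.4832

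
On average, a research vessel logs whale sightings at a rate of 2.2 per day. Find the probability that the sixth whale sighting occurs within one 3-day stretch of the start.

Over the interval, μ = 2.2 × 3 = 6.6 (a 3-day stretch = 3 days).
The sixth arrival falls in the interval iff at least 6 events occur there: P(S_6 ≤ t) = P(N ≥ 6) = 1 − P(N ≤ 5) ≈ 0.6453.

0.6453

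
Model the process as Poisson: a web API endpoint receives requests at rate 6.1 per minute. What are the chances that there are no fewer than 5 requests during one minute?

With mean μ = 6.1 per minute,
P(N ≥ 5) = 1 − P(N ≤ 4) = 1 − Σ_{j=0}^{4} e^(−μ) μ^j/j! ≈ 0.7281.

0.7281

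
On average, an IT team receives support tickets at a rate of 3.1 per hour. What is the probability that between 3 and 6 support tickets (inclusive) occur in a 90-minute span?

0.6540

Over the interval, μ = 3.1 × 1.5 = 4.65 (a 90-minute span = 1.5 hours).
P(3 ≤ N ≤ 6) = Σ_{j=3}^{6} e^(−4.65) · 4.65^j/j! ≈ 0.6540.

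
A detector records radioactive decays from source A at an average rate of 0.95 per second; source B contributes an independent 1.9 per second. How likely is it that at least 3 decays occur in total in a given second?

0.5424

Independent Poisson processes superpose: combined rate λ = 0.95 + 1.9 = 2.85 per second.
So μ = 2.85.
P(N ≥ 3) = 1 − P(N ≤ 2) ≈ 0.5424.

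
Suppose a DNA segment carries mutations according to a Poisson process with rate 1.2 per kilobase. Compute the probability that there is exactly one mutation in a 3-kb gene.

0.0984

Over the interval, μ = 1.2 × 3 = 3.6 (a 3-kb gene = 3 kilobases).
P(N = 1) = e^(−μ) μ^1/1! = e^(−3.6) · 3.6^1/1 ≈ 0.0984.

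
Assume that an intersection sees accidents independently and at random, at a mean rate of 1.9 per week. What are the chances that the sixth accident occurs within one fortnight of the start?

0.1844

Over the interval, μ = 1.9 × 2 = 3.8 (a fortnight = 2 weeks).
The sixth arrival falls in the interval iff at least 6 events occur there: P(S_6 ≤ t) = P(N ≥ 6) = 1 − P(N ≤ 5) ≈ 0.1844.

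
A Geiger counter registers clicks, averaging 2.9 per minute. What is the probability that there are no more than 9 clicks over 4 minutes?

Over the interval, μ = 2.9 × 4 = 11.6 (4 minutes).
P(N ≤ 9) = Σ_{j=0}^{9} e^(−μ) μ^j/j! ≈ 0.2791.

0.2791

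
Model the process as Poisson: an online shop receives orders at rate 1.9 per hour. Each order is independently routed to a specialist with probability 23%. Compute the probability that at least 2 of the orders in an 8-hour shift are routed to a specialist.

Thinning: the orders that are routed to a specialist themselves form a Poisson process with rate 0.23 × 1.9 = 0.437 per hour.
Over the interval, μ = 0.437 × 8 = 3.496 (an 8-hour shift = 8 hours).
P(N ≥ 2) = 1 − P(N ≤ 1) ≈ 0.8637.

0.8637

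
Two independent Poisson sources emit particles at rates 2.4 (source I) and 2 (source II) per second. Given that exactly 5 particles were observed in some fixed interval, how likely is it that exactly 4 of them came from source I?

0.2012

Given the total, each event is independently from source I with probability p = λ_I/(λ_I+λ_II) = 2.4/4.4 ≈ 0.5455.
So K ~ Binomial(5, 2.4/4.4): P(K = 4) = C(5,4) · (2.4/4.4)^4 · (2/4.4)^1 ≈ 0.2012.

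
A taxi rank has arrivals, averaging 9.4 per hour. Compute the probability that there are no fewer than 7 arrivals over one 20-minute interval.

0.0407

Over the interval, μ = 9.4 × 1/3 ≈ 3.13333 (a 20-minute interval = 1/3 hours).
P(N ≥ 7) = 1 − P(N ≤ 6) = 1 − Σ_{j=0}^{6} e^(−μ) μ^j/j! ≈ 0.0407.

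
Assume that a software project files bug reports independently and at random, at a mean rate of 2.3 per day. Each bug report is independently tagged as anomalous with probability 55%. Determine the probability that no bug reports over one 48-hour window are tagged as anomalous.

Thinning: the bug reports that are tagged as anomalous themselves form a Poisson process with rate 0.55 × 2.3 = 1.265 per day.
Over the interval, μ = 1.265 × 2 = 2.53 (a 48-hour window = 2 days).
P(N = 0) = e^(−2.53) · 2.53^0/0! ≈ 0.0797.

0.0797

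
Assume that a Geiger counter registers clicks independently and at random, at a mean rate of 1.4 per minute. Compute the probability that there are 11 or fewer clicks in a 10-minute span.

0.2600

Over the interval, μ = 1.4 × 10 = 14 (a 10-minute span = 10 minutes).
P(N ≤ 11) = Σ_{j=0}^{11} e^(−μ) μ^j/j! ≈ 0.2600.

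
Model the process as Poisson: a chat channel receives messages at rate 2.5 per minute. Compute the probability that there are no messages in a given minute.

With mean μ = 2.5 per minute,
P(N = 0) = e^(−μ) μ^0/0! = e^(−2.5) · 2.5^0/1 ≈ 0.0821.

0.0821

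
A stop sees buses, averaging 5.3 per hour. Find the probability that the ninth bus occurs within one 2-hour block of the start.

0.7306

Over the interval, μ = 5.3 × 2 = 10.6 (a 2-hour block = 2 hours).
The ninth arrival falls in the interval iff at least 9 events occur there: P(S_9 ≤ t) = P(N ≥ 9) = 1 − P(N ≤ 8) ≈ 0.7306.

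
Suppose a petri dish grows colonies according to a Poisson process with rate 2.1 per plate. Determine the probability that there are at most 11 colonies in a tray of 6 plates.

Over the interval, μ = 2.1 × 6 = 12.6 (a tray of 6 plates = 6 plates).
P(N ≤ 11) = Σ_{j=0}^{11} e^(−μ) μ^j/j! ≈ 0.3950.

0.3950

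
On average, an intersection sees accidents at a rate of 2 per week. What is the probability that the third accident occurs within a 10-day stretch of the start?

Over the interval, μ = 2 × 10/7 ≈ 2.85714 (a 10-day stretch = 10/7 weeks).
The third arrival falls in the interval iff at least 3 events occur there: P(S_3 ≤ t) = P(N ≥ 3) = 1 − P(N ≤ 2) ≈ 0.5441.

0.5441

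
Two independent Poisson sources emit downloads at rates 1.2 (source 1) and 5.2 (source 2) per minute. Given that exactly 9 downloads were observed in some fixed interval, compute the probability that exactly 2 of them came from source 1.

Given the total, each event is independently from source 1 with probability p = λ_1/(λ_1+λ_2) = 1.2/6.4 = 0.1875.
So K ~ Binomial(9, 1.2/6.4): P(K = 2) = C(9,2) · (1.2/6.4)^2 · (5.2/6.4)^7 ≈ 0.2958.

0.2958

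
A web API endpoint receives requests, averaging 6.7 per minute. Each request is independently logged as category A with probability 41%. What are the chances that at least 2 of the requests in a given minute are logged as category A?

0.7597

Thinning: the requests that are logged as category A themselves form a Poisson process with rate 0.41 × 6.7 = 2.747 per minute.
So μ = 2.747.
P(N ≥ 2) = 1 − P(N ≤ 1) ≈ 0.7597.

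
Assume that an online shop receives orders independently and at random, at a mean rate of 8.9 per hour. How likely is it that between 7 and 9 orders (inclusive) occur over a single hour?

With mean μ = 8.9 per hour,
P(7 ≤ N ≤ 9) = Σ_{j=7}^{9} e^(−8.9) · 8.9^j/j! ≈ 0.3845.

0.3845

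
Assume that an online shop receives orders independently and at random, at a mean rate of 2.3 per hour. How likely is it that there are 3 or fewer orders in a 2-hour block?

Over the interval, μ = 2.3 × 2 = 4.6 (a 2-hour block = 2 hours).
P(N ≤ 3) = Σ_{j=0}^{3} e^(−μ) μ^j/j! ≈ 0.3257.

0.3257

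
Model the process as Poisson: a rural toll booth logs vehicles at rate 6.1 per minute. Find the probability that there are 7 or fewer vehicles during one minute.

0.7301

With mean μ = 6.1 per minute,
P(N ≤ 7) = Σ_{j=0}^{7} e^(−μ) μ^j/j! ≈ 0.7301.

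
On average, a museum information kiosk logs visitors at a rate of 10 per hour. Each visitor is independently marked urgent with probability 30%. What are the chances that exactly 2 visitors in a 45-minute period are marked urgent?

0.2668

Thinning: the visitors that are marked urgent themselves form a Poisson process with rate 0.3 × 10 = 3 per hour.
Over the interval, μ = 3 × 0.75 = 2.25 (a 45-minute period = 0.75 hours).
P(N = 2) = e^(−2.25) · 2.25^2/2! ≈ 0.2668.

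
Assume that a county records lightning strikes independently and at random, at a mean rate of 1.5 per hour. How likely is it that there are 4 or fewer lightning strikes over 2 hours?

0.8153

Over the interval, μ = 1.5 × 2 = 3 (2 hours).
P(N ≤ 4) = Σ_{j=0}^{4} e^(−μ) μ^j/j! ≈ 0.8153.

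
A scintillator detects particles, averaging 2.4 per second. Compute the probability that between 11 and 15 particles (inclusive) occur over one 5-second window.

Over the interval, μ = 2.4 × 5 = 12 (a 5-second window = 5 seconds).
P(11 ≤ N ≤ 15) = Σ_{j=11}^{15} e^(−12) · 12^j/j! ≈ 0.4972.

0.4972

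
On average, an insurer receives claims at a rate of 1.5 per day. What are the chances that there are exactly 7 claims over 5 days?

0.1465

Over the interval, μ = 1.5 × 5 = 7.5 (5 days).
P(N = 7) = e^(−μ) μ^7/7! = e^(−7.5) · 7.5^7/5040 ≈ 0.1465.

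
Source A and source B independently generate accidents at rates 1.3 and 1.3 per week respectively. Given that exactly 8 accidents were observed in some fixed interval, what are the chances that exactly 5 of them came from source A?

Given the total, each event is independently from source A with probability p = λ_A/(λ_A+λ_B) = 1.3/2.6 = 0.5000.
So K ~ Binomial(8, 1.3/2.6): P(K = 5) = C(8,5) · (1.3/2.6)^5 · (1.3/2.6)^3 ≈ 0.2188.

0.2188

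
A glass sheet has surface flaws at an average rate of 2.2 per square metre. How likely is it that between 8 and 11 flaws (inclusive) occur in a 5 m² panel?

Over the interval, μ = 2.2 × 5 = 11 (a 5 m² panel = 5 square metres).
P(8 ≤ N ≤ 11) = Σ_{j=8}^{11} e^(−11) · 11^j/j! ≈ 0.4361.

0.4361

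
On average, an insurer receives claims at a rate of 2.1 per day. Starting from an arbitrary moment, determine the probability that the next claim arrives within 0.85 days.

0.8322

Inter-arrival times are exponential with rate λ = 2.1 per day.
P(T ≤ 0.85) = 1 − e^(−λt) = 1 − e^(−2.1 × 0.85) = 1 − e^(−1.785) ≈ 0.8322.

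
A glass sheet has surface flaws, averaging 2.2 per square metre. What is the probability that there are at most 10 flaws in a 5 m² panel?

Over the interval, μ = 2.2 × 5 = 11 (a 5 m² panel = 5 square metres).
P(N ≤ 10) = Σ_{j=0}^{10} e^(−μ) μ^j/j! ≈ 0.4599.

0.4599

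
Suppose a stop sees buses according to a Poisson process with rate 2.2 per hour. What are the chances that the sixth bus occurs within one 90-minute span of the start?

Over the interval, μ = 2.2 × 1.5 = 3.3 (a 90-minute span = 1.5 hours).
The sixth arrival falls in the interval iff at least 6 events occur there: P(S_6 ≤ t) = P(N ≥ 6) = 1 − P(N ≤ 5) ≈ 0.1171.

0.1171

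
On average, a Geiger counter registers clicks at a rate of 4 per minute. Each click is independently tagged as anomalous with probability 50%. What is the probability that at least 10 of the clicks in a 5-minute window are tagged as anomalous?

0.5421

Thinning: the clicks that are tagged as anomalous themselves form a Poisson process with rate 0.5 × 4 = 2 per minute.
Over the interval, μ = 2 × 5 = 10 (a 5-minute window = 5 minutes).
P(N ≥ 10) = 1 − P(N ≤ 9) ≈ 0.5421.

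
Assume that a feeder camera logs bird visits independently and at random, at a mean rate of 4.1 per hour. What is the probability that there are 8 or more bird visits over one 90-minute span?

0.2769

Over the interval, μ = 4.1 × 1.5 = 6.15 (a 90-minute span = 1.5 hours).
P(N ≥ 8) = 1 − P(N ≤ 7) = 1 − Σ_{j=0}^{7} e^(−μ) μ^j/j! ≈ 0.2769.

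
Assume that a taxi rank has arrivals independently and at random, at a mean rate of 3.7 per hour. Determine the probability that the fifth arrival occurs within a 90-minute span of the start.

Over the interval, μ = 3.7 × 1.5 = 5.55 (a 90-minute span = 1.5 hours).
The fifth arrival falls in the interval iff at least 5 events occur there: P(S_5 ≤ t) = P(N ≥ 5) = 1 − P(N ≤ 4) ≈ 0.6502.

0.6502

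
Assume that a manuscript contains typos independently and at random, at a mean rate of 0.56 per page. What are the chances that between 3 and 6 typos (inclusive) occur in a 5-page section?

Over the interval, μ = 0.56 × 5 = 2.8 (a 5-page section = 5 pages).
P(3 ≤ N ≤ 6) = Σ_{j=3}^{6} e^(−2.8) · 2.8^j/j! ≈ 0.5061.

0.5061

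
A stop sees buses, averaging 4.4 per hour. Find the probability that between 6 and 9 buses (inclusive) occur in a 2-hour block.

Over the interval, μ = 4.4 × 2 = 8.8 (a 2-hour block = 2 hours).
P(6 ≤ N ≤ 9) = Σ_{j=6}^{9} e^(−8.8) · 8.8^j/j! ≈ 0.4854.

0.4854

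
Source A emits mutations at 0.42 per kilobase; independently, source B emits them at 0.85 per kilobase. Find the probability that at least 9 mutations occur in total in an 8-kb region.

0.6849

Independent Poisson processes superpose: combined rate λ = 0.42 + 0.85 = 1.27 per kilobase.
Over the interval, μ = 1.27 × 8 = 10.16 (an 8-kb region = 8 kilobases).
P(N ≥ 9) = 1 − P(N ≤ 8) ≈ 0.6849.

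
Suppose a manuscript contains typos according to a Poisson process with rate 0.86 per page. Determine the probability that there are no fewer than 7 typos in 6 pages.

Over the interval, μ = 0.86 × 6 = 5.16 (6 pages).
P(N ≥ 7) = 1 − P(N ≤ 6) = 1 − Σ_{j=0}^{6} e^(−μ) μ^j/j! ≈ 0.2616.

0.2616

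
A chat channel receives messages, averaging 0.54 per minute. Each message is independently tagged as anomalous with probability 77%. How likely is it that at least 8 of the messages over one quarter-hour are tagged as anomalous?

0.2892

Thinning: the messages that are tagged as anomalous themselves form a Poisson process with rate 0.77 × 0.54 = 0.4158 per minute.
Over the interval, μ = 0.4158 × 15 = 6.237 (a quarter-hour = 15 minutes).
P(N ≥ 8) = 1 − P(N ≤ 7) ≈ 0.2892.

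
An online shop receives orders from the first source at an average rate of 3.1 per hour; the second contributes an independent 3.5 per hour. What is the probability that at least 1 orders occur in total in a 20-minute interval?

Independent Poisson processes superpose: combined rate λ = 3.1 + 3.5 = 6.6 per hour.
Over the interval, μ = 6.6 × 1/3 = 2.2 (a 20-minute interval = 1/3 hours).
P(N ≥ 1) = 1 − P(N ≤ 0) ≈ 0.8892.

0.8892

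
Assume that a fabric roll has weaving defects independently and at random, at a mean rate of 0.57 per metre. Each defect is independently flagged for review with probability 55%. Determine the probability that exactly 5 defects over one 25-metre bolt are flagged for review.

0.0973

Thinning: the defects that are flagged for review themselves form a Poisson process with rate 0.55 × 0.57 = 0.3135 per metre.
Over the interval, μ = 0.3135 × 25 = 7.8375 (a 25-metre bolt = 25 metres).
P(N = 5) = e^(−7.8375) · 7.8375^5/5! ≈ 0.0973.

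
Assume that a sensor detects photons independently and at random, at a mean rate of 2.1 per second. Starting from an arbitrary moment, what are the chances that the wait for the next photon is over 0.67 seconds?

0.2449

The wait for the next event is exponential with rate λ = 2.1 per second.
P(T > 0.67) = e^(−λt) = e^(−2.1 × 0.67) = e^(−1.407) ≈ 0.2449.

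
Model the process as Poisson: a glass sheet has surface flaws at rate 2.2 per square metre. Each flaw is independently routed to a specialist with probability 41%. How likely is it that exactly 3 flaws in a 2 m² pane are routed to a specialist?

Thinning: the flaws that are routed to a specialist themselves form a Poisson process with rate 0.41 × 2.2 = 0.902 per square metre.
Over the interval, μ = 0.902 × 2 = 1.804 (a 2 m² pane = 2 square metres).
P(N = 3) = e^(−1.804) · 1.804^3/3! ≈ 0.1611.

0.1611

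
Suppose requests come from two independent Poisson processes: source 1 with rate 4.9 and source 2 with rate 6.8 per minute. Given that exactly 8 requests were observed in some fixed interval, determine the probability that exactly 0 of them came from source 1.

Given the total, each event is independently from source 1 with probability p = λ_1/(λ_1+λ_2) = 4.9/11.7 ≈ 0.4188.
So K ~ Binomial(8, 4.9/11.7): P(K = 0) = C(8,0) · (4.9/11.7)^0 · (6.8/11.7)^8 ≈ 0.0130.

0.0130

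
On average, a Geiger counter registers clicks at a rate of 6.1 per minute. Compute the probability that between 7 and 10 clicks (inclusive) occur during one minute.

With mean μ = 6.1 per minute,
P(7 ≤ N ≤ 10) = Σ_{j=7}^{10} e^(−6.1) · 6.1^j/j! ≈ 0.3629.

0.3629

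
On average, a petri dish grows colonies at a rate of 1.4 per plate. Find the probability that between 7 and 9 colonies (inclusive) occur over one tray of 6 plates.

0.3989

Over the interval, μ = 1.4 × 6 = 8.4 (a tray of 6 plates = 6 plates).
P(7 ≤ N ≤ 9) = Σ_{j=7}^{9} e^(−8.4) · 8.4^j/j! ≈ 0.3989.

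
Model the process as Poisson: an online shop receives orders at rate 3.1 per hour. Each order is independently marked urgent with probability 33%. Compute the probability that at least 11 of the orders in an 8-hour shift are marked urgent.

0.2028

Thinning: the orders that are marked urgent themselves form a Poisson process with rate 0.33 × 3.1 = 1.023 per hour.
Over the interval, μ = 1.023 × 8 = 8.184 (an 8-hour shift = 8 hours).
P(N ≥ 11) = 1 − P(N ≤ 10) ≈ 0.2028.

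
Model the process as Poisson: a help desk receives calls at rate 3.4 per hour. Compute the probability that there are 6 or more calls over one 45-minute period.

Over the interval, μ = 3.4 × 0.75 = 2.55 (a 45-minute period = 0.75 hours).
P(N ≥ 6) = 1 − P(N ≤ 5) = 1 − Σ_{j=0}^{5} e^(−μ) μ^j/j! ≈ 0.0454.

0.0454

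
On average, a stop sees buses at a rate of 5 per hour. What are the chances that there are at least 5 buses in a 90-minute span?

Over the interval, μ = 5 × 1.5 = 7.5 (a 90-minute span = 1.5 hours).
P(N ≥ 5) = 1 − P(N ≤ 4) = 1 − Σ_{j=0}^{4} e^(−μ) μ^j/j! ≈ 0.8679.

0.8679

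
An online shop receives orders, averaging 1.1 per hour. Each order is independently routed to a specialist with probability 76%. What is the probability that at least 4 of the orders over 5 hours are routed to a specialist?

Thinning: the orders that are routed to a specialist themselves form a Poisson process with rate 0.76 × 1.1 = 0.836 per hour.
Over the interval, μ = 0.836 × 5 = 4.18 (5 hours).
P(N ≥ 4) = 1 − P(N ≤ 3) ≈ 0.6009.

0.6009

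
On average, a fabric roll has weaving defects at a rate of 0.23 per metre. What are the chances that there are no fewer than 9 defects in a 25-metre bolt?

Over the interval, μ = 0.23 × 25 = 5.75 (a 25-metre bolt = 25 metres).
P(N ≥ 9) = 1 − P(N ≤ 8) = 1 − Σ_{j=0}^{8} e^(−μ) μ^j/j! ≈ 0.1281.

0.1281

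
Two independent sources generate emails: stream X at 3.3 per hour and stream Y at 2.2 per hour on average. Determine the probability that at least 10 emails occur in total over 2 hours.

Independent Poisson processes superpose: combined rate λ = 3.3 + 2.2 = 5.5 per hour.
Over the interval, μ = 5.5 × 2 = 11 (2 hours).
P(N ≥ 10) = 1 − P(N ≤ 9) ≈ 0.6595.

0.6595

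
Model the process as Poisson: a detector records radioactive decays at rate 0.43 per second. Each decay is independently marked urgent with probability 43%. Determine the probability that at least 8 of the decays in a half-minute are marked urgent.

0.1964

Thinning: the decays that are marked urgent themselves form a Poisson process with rate 0.43 × 0.43 = 0.1849 per second.
Over the interval, μ = 0.1849 × 30 = 5.547 (a half-minute = 30 seconds).
P(N ≥ 8) = 1 − P(N ≤ 7) ≈ 0.1964.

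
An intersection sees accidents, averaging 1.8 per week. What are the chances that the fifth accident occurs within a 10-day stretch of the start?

Over the interval, μ = 1.8 × 10/7 ≈ 2.57143 (a 10-day stretch = 10/7 weeks).
The fifth arrival falls in the interval iff at least 5 events occur there: P(S_5 ≤ t) = P(N ≥ 5) = 1 − P(N ≤ 4) ≈ 0.1186.

0.1186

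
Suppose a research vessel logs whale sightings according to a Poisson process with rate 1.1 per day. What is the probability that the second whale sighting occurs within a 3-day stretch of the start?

0.8414

Over the interval, μ = 1.1 × 3 = 3.3 (a 3-day stretch = 3 days).
The second arrival falls in the interval iff at least 2 events occur there: P(S_2 ≤ t) = P(N ≥ 2) = 1 − P(N ≤ 1) ≈ 0.8414.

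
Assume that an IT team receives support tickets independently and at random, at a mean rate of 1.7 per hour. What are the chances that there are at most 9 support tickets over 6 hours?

0.4332

Over the interval, μ = 1.7 × 6 = 10.2 (6 hours).
P(N ≤ 9) = Σ_{j=0}^{9} e^(−μ) μ^j/j! ≈ 0.4332.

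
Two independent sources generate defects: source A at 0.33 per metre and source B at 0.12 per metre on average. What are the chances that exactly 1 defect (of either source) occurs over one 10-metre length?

0.0500

Independent Poisson processes superpose: combined rate λ = 0.33 + 0.12 = 0.45 per metre.
Over the interval, μ = 0.45 × 10 = 4.5 (a 10-metre length = 10 metres).
P(N = 1) = e^(−4.5) · 4.5^1/1! ≈ 0.0500.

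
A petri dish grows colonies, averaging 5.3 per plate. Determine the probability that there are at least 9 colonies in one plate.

With mean μ = 5.3 per plate,
P(N ≥ 9) = 1 − P(N ≤ 8) = 1 − Σ_{j=0}^{8} e^(−μ) μ^j/j! ≈ 0.0894.

0.0894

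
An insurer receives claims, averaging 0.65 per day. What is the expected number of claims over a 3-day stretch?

1.95

E[N] = λt = 0.65 × 3 = 1.95 (a 3-day stretch = 3 days).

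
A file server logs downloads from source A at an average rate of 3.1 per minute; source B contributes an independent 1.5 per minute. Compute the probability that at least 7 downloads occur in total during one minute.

0.1820

Independent Poisson processes superpose: combined rate λ = 3.1 + 1.5 = 4.6 per minute.
So μ = 4.6.
P(N ≥ 7) = 1 − P(N ≤ 6) ≈ 0.1820.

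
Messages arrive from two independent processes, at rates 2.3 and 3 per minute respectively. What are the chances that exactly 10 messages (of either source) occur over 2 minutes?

Independent Poisson processes superpose: combined rate λ = 2.3 + 3 = 5.3 per minute.
Over the interval, μ = 5.3 × 2 = 10.6 (2 minutes).
P(N = 10) = e^(−10.6) · 10.6^10/10! ≈ 0.1230.

0.1230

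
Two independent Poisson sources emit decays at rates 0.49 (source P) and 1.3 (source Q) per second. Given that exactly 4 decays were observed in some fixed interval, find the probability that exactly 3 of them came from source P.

0.0596

Given the total, each event is independently from source P with probability p = λ_P/(λ_P+λ_Q) = 0.49/1.79 ≈ 0.2737.
So K ~ Binomial(4, 0.49/1.79): P(K = 3) = C(4,3) · (0.49/1.79)^3 · (1.3/1.79)^1 ≈ 0.0596.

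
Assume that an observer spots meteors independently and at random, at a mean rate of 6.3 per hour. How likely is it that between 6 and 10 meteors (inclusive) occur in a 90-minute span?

Over the interval, μ = 6.3 × 1.5 = 9.45 (a 90-minute span = 1.5 hours).
P(6 ≤ N ≤ 10) = Σ_{j=6}^{10} e^(−9.45) · 9.45^j/j! ≈ 0.5605.

0.5605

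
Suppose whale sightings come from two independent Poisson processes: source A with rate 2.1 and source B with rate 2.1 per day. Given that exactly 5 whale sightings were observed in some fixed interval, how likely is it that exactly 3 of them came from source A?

0.3125

Given the total, each event is independently from source A with probability p = λ_A/(λ_A+λ_B) = 2.1/4.2 = 0.5000.
So K ~ Binomial(5, 2.1/4.2): P(K = 3) = C(5,3) · (2.1/4.2)^3 · (2.1/4.2)^2 ≈ 0.3125.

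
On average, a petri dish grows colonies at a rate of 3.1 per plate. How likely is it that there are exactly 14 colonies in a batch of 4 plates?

0.0960

Over the interval, μ = 3.1 × 4 = 12.4 (a batch of 4 plates = 4 plates).
P(N = 14) = e^(−μ) μ^14/14! = e^(−12.4) · 12.4^14/87178291200 ≈ 0.0960.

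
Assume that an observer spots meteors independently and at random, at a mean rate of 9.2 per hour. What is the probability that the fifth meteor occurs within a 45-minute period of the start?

Over the interval, μ = 9.2 × 0.75 = 6.9 (a 45-minute period = 0.75 hours).
The fifth arrival falls in the interval iff at least 5 events occur there: P(S_5 ≤ t) = P(N ≥ 5) = 1 − P(N ≤ 4) ≈ 0.8177.

0.8177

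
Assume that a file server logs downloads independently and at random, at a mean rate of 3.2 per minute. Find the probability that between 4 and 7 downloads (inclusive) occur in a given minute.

With mean μ = 3.2 per minute,
P(4 ≤ N ≤ 7) = Σ_{j=4}^{7} e^(−3.2) · 3.2^j/j! ≈ 0.3807.

0.3807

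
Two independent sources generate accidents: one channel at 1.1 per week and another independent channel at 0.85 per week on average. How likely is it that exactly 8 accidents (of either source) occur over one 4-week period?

0.1392

Independent Poisson processes superpose: combined rate λ = 1.1 + 0.85 = 1.95 per week.
Over the interval, μ = 1.95 × 4 = 7.8 (a 4-week period = 4 weeks).
P(N = 8) = e^(−7.8) · 7.8^8/8! ≈ 0.1392.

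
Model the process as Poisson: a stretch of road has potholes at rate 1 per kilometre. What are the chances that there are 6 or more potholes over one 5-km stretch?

0.3840

Over the interval, μ = 1 × 5 = 5 (a 5-km stretch = 5 kilometres).
P(N ≥ 6) = 1 − P(N ≤ 5) = 1 − Σ_{j=0}^{5} e^(−μ) μ^j/j! ≈ 0.3840.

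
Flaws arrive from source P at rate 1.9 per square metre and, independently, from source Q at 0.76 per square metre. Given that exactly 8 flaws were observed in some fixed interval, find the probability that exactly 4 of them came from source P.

Given the total, each event is independently from source P with probability p = λ_P/(λ_P+λ_Q) = 1.9/2.66 ≈ 0.7143.
So K ~ Binomial(8, 1.9/2.66): P(K = 4) = C(8,4) · (1.9/2.66)^4 · (0.76/2.66)^4 ≈ 0.1214.

0.1214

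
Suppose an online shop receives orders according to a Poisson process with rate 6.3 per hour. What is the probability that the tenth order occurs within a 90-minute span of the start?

0.4717

Over the interval, μ = 6.3 × 1.5 = 9.45 (a 90-minute span = 1.5 hours).
The tenth arrival falls in the interval iff at least 10 events occur there: P(S_10 ≤ t) = P(N ≥ 10) = 1 − P(N ≤ 9) ≈ 0.4717.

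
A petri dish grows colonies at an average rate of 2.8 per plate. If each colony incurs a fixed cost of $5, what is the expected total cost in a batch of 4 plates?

E[N] = 2.8 × 4 = 11.2 (a batch of 4 plates = 4 plates); E[cost] = 11.2 × $5 = $56.

$56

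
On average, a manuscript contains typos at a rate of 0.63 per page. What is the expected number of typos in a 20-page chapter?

12.6

E[N] = λt = 0.63 × 20 = 12.6 (a 20-page chapter = 20 pages).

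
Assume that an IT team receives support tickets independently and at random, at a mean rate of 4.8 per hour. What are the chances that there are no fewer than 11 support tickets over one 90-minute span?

Over the interval, μ = 4.8 × 1.5 = 7.2 (a 90-minute span = 1.5 hours).
P(N ≥ 11) = 1 − P(N ≤ 10) = 1 − Σ_{j=0}^{10} e^(−μ) μ^j/j! ≈ 0.1133.

0.1133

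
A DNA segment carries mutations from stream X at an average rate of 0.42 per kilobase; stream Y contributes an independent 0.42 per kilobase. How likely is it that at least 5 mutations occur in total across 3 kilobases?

0.1115

Independent Poisson processes superpose: combined rate λ = 0.42 + 0.42 = 0.84 per kilobase.
Over the interval, μ = 0.84 × 3 = 2.52 (3 kilobases).
P(N ≥ 5) = 1 − P(N ≤ 4) ≈ 0.1115.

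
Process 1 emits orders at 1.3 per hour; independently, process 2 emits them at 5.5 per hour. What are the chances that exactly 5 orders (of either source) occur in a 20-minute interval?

0.0517

Independent Poisson processes superpose: combined rate λ = 1.3 + 5.5 = 6.8 per hour.
Over the interval, μ = 6.8 × 1/3 ≈ 2.26667 (a 20-minute interval = 1/3 hours).
P(N = 5) = e^(−2.26667) · 2.26667^5/5! ≈ 0.0517.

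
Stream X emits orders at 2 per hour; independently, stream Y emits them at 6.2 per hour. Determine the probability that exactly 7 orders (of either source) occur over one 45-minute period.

0.1409

Independent Poisson processes superpose: combined rate λ = 2 + 6.2 = 8.2 per hour.
Over the interval, μ = 8.2 × 0.75 = 6.15 (a 45-minute period = 0.75 hours).
P(N = 7) = e^(−6.15) · 6.15^7/7! ≈ 0.1409.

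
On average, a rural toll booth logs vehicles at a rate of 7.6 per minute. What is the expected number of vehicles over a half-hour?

228

E[N] = λt = 7.6 × 30 = 228 (a half-hour = 30 minutes).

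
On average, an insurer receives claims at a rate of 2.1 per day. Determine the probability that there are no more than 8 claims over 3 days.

Over the interval, μ = 2.1 × 3 = 6.3 (3 days).
P(N ≤ 8) = Σ_{j=0}^{8} e^(−μ) μ^j/j! ≈ 0.8148.

0.8148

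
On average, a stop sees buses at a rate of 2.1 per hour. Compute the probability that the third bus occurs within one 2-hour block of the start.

Over the interval, μ = 2.1 × 2 = 4.2 (a 2-hour block = 2 hours).
The third arrival falls in the interval iff at least 3 events occur there: P(S_3 ≤ t) = P(N ≥ 3) = 1 − P(N ≤ 2) ≈ 0.7898.

0.7898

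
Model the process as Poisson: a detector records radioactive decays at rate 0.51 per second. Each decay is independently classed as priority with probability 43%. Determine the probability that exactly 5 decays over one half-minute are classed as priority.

Thinning: the decays that are classed as priority themselves form a Poisson process with rate 0.43 × 0.51 = 0.2193 per second.
Over the interval, μ = 0.2193 × 30 = 6.579 (a half-minute = 30 seconds).
P(N = 5) = e^(−6.579) · 6.579^5/5! ≈ 0.1427.

0.1427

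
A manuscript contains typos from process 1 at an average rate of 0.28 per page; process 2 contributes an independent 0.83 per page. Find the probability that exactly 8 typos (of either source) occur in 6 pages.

0.1230

Independent Poisson processes superpose: combined rate λ = 0.28 + 0.83 = 1.11 per page.
Over the interval, μ = 1.11 × 6 = 6.66 (6 pages).
P(N = 8) = e^(−6.66) · 6.66^8/8! ≈ 0.1230.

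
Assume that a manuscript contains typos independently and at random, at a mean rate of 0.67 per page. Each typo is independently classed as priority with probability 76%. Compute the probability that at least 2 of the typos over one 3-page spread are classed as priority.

Thinning: the typos that are classed as priority themselves form a Poisson process with rate 0.76 × 0.67 = 0.5092 per page.
Over the interval, μ = 0.5092 × 3 = 1.5276 (a 3-page spread = 3 pages).
P(N ≥ 2) = 1 − P(N ≤ 1) ≈ 0.4514.

0.4514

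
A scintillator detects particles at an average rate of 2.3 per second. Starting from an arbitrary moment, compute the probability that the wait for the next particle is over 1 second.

0.1003

The wait for the next event is exponential with rate λ = 2.3 per second.
P(T > 1) = e^(−λt) = e^(−2.3 × 1) = e^(−2.3) ≈ 0.1003.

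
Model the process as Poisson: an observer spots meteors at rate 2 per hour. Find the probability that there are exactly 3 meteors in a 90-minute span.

Over the interval, μ = 2 × 1.5 = 3 (a 90-minute span = 1.5 hours).
P(N = 3) = e^(−μ) μ^3/3! = e^(−3) · 3^3/6 ≈ 0.2240.

0.2240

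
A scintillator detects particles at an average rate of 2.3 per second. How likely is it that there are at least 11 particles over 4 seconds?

Over the interval, μ = 2.3 × 4 = 9.2 (4 seconds).
P(N ≥ 11) = 1 − P(N ≤ 10) = 1 − Σ_{j=0}^{10} e^(−μ) μ^j/j! ≈ 0.3180.

0.3180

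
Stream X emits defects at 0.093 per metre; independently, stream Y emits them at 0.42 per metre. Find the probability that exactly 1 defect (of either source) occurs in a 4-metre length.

0.2636

Independent Poisson processes superpose: combined rate λ = 0.093 + 0.42 = 0.513 per metre.
Over the interval, μ = 0.513 × 4 = 2.052 (a 4-metre length = 4 metres).
P(N = 1) = e^(−2.052) · 2.052^1/1! ≈ 0.2636.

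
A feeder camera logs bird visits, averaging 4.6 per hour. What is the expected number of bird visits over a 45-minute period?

3.45

E[N] = λt = 4.6 × 0.75 = 3.45 (a 45-minute period = 0.75 hours).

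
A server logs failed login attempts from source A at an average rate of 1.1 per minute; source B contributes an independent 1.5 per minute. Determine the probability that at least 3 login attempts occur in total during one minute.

0.4816

Independent Poisson processes superpose: combined rate λ = 1.1 + 1.5 = 2.6 per minute.
So μ = 2.6.
P(N ≥ 3) = 1 − P(N ≤ 2) ≈ 0.4816.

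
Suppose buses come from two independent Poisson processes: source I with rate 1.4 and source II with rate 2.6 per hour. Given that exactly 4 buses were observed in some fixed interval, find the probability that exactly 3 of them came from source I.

0.1115

Given the total, each event is independently from source I with probability p = λ_I/(λ_I+λ_II) = 1.4/4 = 0.3500.
So K ~ Binomial(4, 1.4/4): P(K = 3) = C(4,3) · (1.4/4)^3 · (2.6/4)^1 ≈ 0.1115.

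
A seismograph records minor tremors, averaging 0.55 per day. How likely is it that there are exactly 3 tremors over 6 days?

Over the interval, μ = 0.55 × 6 = 3.3 (6 days).
P(N = 3) = e^(−μ) μ^3/3! = e^(−3.3) · 3.3^3/6 ≈ 0.2209.

0.2209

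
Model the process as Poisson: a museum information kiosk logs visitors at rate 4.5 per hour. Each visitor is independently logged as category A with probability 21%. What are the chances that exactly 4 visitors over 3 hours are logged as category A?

0.1580

Thinning: the visitors that are logged as category A themselves form a Poisson process with rate 0.21 × 4.5 = 0.945 per hour.
Over the interval, μ = 0.945 × 3 = 2.835 (3 hours).
P(N = 4) = e^(−2.835) · 2.835^4/4! ≈ 0.1580.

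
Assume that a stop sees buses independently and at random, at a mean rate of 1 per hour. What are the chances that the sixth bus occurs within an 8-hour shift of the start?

0.8088

Over the interval, μ = 1 × 8 = 8 (an 8-hour shift = 8 hours).
The sixth arrival falls in the interval iff at least 6 events occur there: P(S_6 ≤ t) = P(N ≥ 6) = 1 − P(N ≤ 5) ≈ 0.8088.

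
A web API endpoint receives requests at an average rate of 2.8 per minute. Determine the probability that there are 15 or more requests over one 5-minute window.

0.4296

Over the interval, μ = 2.8 × 5 = 14 (a 5-minute window = 5 minutes).
P(N ≥ 15) = 1 − P(N ≤ 14) = 1 − Σ_{j=0}^{14} e^(−μ) μ^j/j! ≈ 0.4296.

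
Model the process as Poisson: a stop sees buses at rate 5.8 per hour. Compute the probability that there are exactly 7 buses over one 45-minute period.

Over the interval, μ = 5.8 × 0.75 = 4.35 (a 45-minute period = 0.75 hours).
P(N = 7) = e^(−μ) μ^7/7! = e^(−4.35) · 4.35^7/5040 ≈ 0.0755.

0.0755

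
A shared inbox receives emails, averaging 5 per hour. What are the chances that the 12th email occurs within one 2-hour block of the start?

0.3032

Over the interval, μ = 5 × 2 = 10 (a 2-hour block = 2 hours).
The 12th arrival falls in the interval iff at least 12 events occur there: P(S_12 ≤ t) = P(N ≥ 12) = 1 − P(N ≤ 11) ≈ 0.3032.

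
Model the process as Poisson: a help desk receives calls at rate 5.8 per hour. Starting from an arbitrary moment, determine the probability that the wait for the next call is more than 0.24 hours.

0.2486

The wait for the next event is exponential with rate λ = 5.8 per hour.
P(T > 0.24) = e^(−λt) = e^(−5.8 × 0.24) = e^(−1.392) ≈ 0.2486.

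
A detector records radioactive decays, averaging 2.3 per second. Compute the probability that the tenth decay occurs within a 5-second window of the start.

0.7112

Over the interval, μ = 2.3 × 5 = 11.5 (a 5-second window = 5 seconds).
The tenth arrival falls in the interval iff at least 10 events occur there: P(S_10 ≤ t) = P(N ≥ 10) = 1 − P(N ≤ 9) ≈ 0.7112.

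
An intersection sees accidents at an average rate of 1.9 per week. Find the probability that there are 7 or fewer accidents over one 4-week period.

0.5100

Over the interval, μ = 1.9 × 4 = 7.6 (a 4-week period = 4 weeks).
P(N ≤ 7) = Σ_{j=0}^{7} e^(−μ) μ^j/j! ≈ 0.5100.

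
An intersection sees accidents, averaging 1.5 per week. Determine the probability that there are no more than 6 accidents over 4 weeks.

Over the interval, μ = 1.5 × 4 = 6 (4 weeks).
P(N ≤ 6) = Σ_{j=0}^{6} e^(−μ) μ^j/j! ≈ 0.6063.

0.6063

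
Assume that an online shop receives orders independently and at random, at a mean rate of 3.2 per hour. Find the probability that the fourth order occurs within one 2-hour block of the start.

0.8811

Over the interval, μ = 3.2 × 2 = 6.4 (a 2-hour block = 2 hours).
The fourth arrival falls in the interval iff at least 4 events occur there: P(S_4 ≤ t) = P(N ≥ 4) = 1 − P(N ≤ 3) ≈ 0.8811.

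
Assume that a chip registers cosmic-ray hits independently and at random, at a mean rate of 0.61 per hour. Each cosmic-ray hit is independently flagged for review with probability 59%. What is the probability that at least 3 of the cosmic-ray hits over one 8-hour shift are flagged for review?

Thinning: the cosmic-ray hits that are flagged for review themselves form a Poisson process with rate 0.59 × 0.61 = 0.3599 per hour.
Over the interval, μ = 0.3599 × 8 = 2.8792 (an 8-hour shift = 8 hours).
P(N ≥ 3) = 1 − P(N ≤ 2) ≈ 0.5492.

0.5492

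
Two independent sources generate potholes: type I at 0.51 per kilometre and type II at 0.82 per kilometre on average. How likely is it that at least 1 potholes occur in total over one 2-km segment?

Independent Poisson processes superpose: combined rate λ = 0.51 + 0.82 = 1.33 per kilometre.
Over the interval, μ = 1.33 × 2 = 2.66 (a 2-km segment = 2 kilometres).
P(N ≥ 1) = 1 − P(N ≤ 0) ≈ 0.9301.

0.9301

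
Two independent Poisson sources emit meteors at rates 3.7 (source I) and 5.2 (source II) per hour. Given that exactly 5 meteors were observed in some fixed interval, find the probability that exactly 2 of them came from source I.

0.3447

Given the total, each event is independently from source I with probability p = λ_I/(λ_I+λ_II) = 3.7/8.9 ≈ 0.4157.
So K ~ Binomial(5, 3.7/8.9): P(K = 2) = C(5,2) · (3.7/8.9)^2 · (5.2/8.9)^3 ≈ 0.3447.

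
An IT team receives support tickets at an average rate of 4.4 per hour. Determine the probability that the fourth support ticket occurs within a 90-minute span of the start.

0.8948

Over the interval, μ = 4.4 × 1.5 = 6.6 (a 90-minute span = 1.5 hours).
The fourth arrival falls in the interval iff at least 4 events occur there: P(S_4 ≤ t) = P(N ≥ 4) = 1 − P(N ≤ 3) ≈ 0.8948.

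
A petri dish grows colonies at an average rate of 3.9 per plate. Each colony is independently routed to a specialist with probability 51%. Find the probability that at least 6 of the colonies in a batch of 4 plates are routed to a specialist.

Thinning: the colonies that are routed to a specialist themselves form a Poisson process with rate 0.51 × 3.9 = 1.989 per plate.
Over the interval, μ = 1.989 × 4 = 7.956 (a batch of 4 plates = 4 plates).
P(N ≥ 6) = 1 − P(N ≤ 5) ≈ 0.8047.

0.8047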